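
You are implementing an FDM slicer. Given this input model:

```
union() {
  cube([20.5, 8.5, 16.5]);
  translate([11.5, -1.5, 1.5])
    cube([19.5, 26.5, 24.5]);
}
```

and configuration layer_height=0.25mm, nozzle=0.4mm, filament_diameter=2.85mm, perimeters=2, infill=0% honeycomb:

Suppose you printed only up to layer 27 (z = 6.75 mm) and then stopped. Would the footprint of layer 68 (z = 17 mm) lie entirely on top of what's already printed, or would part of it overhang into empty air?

entirely on top

Compare the two slices. At z = 6.75: the cube (footprint 20.5×8.5) is included at this height (area 174.25 mm²); the 19.5×26.5 cube at (11.5, -1.5) contributes its full rectangle (area 516.75 mm²); Combining (union): the regions partially overlap — summed areas 691.00 mm² minus the doubly-counted overlap 76.50 mm² gives 614.50 mm² — area = 614.50 mm². At z = 17: the cube does not reach this height (z outside [0, 16.5]); the cube at (11.5, -1.5) is present — its section is the full 19.5×26.5 rectangle (area 516.75 mm²); Taking the union: only the 19.5×26.5 cube at (11.5, -1.5) is present, so the union is just that shape — area = 516.75 mm². Checking containment: the cross-section at z = 17 is a subset of the cross-section at z = 6.75.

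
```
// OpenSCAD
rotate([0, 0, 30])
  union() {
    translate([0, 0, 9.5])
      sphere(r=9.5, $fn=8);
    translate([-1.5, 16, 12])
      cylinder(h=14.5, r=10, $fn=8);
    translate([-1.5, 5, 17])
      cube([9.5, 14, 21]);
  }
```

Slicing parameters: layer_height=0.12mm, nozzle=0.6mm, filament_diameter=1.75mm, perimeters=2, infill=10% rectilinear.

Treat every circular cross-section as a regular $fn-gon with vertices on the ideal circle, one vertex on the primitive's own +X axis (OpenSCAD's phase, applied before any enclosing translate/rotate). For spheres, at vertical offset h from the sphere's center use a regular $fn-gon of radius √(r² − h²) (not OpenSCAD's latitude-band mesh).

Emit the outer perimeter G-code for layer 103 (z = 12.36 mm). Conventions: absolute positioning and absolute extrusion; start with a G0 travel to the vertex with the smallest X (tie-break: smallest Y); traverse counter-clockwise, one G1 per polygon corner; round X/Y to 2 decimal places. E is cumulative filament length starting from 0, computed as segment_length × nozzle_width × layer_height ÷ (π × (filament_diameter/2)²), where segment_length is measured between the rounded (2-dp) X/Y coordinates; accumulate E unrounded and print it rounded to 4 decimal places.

At z = 12.36 mm: the r=9.5 sphere slices to a regular 8-gon of circumradius 9.059 (√(r²−h²) with h=2.86 from center); the cylinder at (-1.5, 16): section is a regular 8-gon, circumradius r=10; the cube at (-1.5, 5) does not reach this height (z outside [17, 38]); Combining (union): the regions partially overlap (shared area 10.83 mm²), so overlapping operands fuse into one piece — 1 connected region; (whole slice rotated 30° about Z — lengths, areas and connectivity unchanged). The outline is a single polygon with 16 vertices. Extrusion per mm of travel: 0.6 × 0.12 / (π × 0.875²) = 0.029934. Accumulating E over each segment gives final E = 3.0147.

G0 X-18.96 Y15.69 Z12.36
G1 X-17.96 Y8.11 E0.2289
G1 X-11.89 Y3.45 E0.4579
G1 X-7.46 Y4.03 E0.5917
G1 X-8.75 Y2.34 E0.6553
G1 X-7.85 Y-4.53 E0.8627
G1 X-2.34 Y-8.75 E1.0705
G1 X4.53 Y-7.85 E1.2779
G1 X8.75 Y-2.34 E1.4856
G1 X7.85 Y4.53 E1.6930
G1 X2.34 Y8.75 E1.9008
G1 X-1.37 Y8.26 E2.0128
G1 X0.36 Y10.52 E2.0980
G1 X-0.64 Y18.11 E2.3272
G1 X-6.71 Y22.77 E2.5562
G1 X-14.30 Y21.77 E2.7854
G1 X-18.96 Y15.69 E3.0147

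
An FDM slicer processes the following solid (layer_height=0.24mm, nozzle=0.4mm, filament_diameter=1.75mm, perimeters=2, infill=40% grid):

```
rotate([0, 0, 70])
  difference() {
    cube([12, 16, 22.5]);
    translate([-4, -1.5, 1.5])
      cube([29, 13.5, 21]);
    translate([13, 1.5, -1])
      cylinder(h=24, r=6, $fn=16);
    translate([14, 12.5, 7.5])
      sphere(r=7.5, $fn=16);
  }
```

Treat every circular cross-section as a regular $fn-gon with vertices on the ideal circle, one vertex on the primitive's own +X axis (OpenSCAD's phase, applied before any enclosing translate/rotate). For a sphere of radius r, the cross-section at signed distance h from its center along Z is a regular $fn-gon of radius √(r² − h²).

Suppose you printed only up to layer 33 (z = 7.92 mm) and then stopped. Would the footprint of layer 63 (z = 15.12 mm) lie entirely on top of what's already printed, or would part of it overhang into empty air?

Compare the two slices. At z = 7.92: the cube (footprint 12×16) is included at this height (area 192.00 mm²); the 29×13.5 cube at (-4, -1.5) contributes its full rectangle (area 391.50 mm²); the r=6 cylinder at (13, 1.5) contributes a regular 16-gon of circumradius 6 (area = (16/2)·6.000²·sin(360°/16) = 110.21 mm²); the sphere at (14, 12.5): section is a regular 16-gon, circumradius = √(r²−h²) = √(7.5²−0.42²) = 7.488 (area = (16/2)·7.488²·sin(360°/16) = 171.67 mm²); After the difference (first − rest): starting from the 12×16 cube (192.00 mm²), the 29×13.5 cube at (-4, -1.5) partially overlaps it — only the 144.00 mm² overlap (of its 391.50 mm²) is removed, clipping the outline; the r=6 cylinder at (13, 1.5) misses the remaining region (no effect); the r=7.5 sphere at (14, 12.5) partially overlaps it — only the 20.62 mm² overlap (of its 171.67 mm²) is removed, clipping the outline — area = 27.38 mm²; (whole slice rotated 70° about Z — lengths, areas and connectivity unchanged). At z = 15.12: the cube is present — its section is the full 12×16 rectangle (area 192.00 mm²); the 29×13.5 cube at (-4, -1.5) contributes its full rectangle (area 391.50 mm²); the r=6 cylinder at (13, 1.5) gives a regular 16-gon of circumradius 6 (constant along its height) (area = (16/2)·6.000²·sin(360°/16) = 110.21 mm²); the sphere at (14, 12.5) is not intersected at this z (|z−center|=7.620 > r=7.5); After the difference (first − rest): starting from the 12×16 cube (192.00 mm²), the 29×13.5 cube at (-4, -1.5) partially overlaps it — only the 144.00 mm² overlap (of its 391.50 mm²) is removed, clipping the outline; the r=6 cylinder at (13, 1.5) misses the remaining region (no effect) — area = 48.00 mm²; (rotated 70° about Z; rotation is an isometry so areas/perimeters/island counts are preserved). Checking containment: at z = 15.12 the cross-section extends beyond the z = 7.92 cross-section by about 20.62 mm².

part overhangs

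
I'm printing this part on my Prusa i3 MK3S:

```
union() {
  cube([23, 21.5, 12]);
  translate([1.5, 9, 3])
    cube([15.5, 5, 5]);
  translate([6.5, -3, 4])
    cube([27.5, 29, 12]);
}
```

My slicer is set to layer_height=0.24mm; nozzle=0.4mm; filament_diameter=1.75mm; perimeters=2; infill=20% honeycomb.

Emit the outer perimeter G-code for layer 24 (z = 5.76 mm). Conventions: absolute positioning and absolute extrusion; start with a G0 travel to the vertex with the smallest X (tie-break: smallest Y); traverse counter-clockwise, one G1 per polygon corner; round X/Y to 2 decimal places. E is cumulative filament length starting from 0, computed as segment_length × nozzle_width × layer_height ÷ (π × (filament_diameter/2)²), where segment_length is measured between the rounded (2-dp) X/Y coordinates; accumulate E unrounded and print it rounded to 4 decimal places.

G0 X0.00 Y0.00 Z5.76
G1 X6.50 Y0.00 E0.2594
G1 X6.50 Y-3.00 E0.3792
G1 X34.00 Y-3.00 E1.4767
G1 X34.00 Y26.00 E2.6342
G1 X6.50 Y26.00 E3.7318
G1 X6.50 Y21.50 E3.9114
G1 X0.00 Y21.50 E4.1708
G1 X0.00 Y0.00 E5.0289

At z = 5.76 mm: the cube (footprint 23×21.5) is included at this height; the cube at (1.5, 9) (footprint 15.5×5) is included at this height; the cube at (6.5, -3) is present — its section is the full 27.5×29 rectangle; Merging all regions: the regions partially overlap (shared area 432.25 mm²), so overlapping operands fuse into one piece — 1 connected region. The outline is a single polygon with 8 vertices. Extrusion per mm of travel: 0.4 × 0.24 / (π × 0.875²) = 0.039912. Accumulating E over each segment gives final E = 5.0289.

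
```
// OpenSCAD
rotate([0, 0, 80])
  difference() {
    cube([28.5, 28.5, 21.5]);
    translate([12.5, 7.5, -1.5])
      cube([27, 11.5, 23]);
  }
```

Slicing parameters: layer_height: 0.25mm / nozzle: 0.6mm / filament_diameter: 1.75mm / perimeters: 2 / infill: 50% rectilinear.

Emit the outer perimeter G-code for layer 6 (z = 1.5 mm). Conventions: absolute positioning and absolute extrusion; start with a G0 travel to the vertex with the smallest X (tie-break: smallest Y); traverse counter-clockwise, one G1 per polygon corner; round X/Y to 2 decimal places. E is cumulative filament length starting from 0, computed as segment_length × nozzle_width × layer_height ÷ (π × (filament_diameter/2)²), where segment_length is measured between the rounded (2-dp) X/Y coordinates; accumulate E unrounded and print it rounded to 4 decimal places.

G0 X-28.07 Y4.95 Z1.50
G1 X0.00 Y0.00 E1.7775
G1 X4.95 Y28.07 E3.5551
G1 X-2.44 Y29.37 E4.0230
G1 X-5.22 Y13.61 E5.0210
G1 X-16.54 Y15.61 E5.7379
G1 X-13.76 Y31.37 E6.7359
G1 X-23.12 Y33.02 E7.3286
G1 X-28.07 Y4.95 E9.1062

At z = 1.5 mm: the cube is present — its section is the full 28.5×28.5 rectangle; the 27×11.5 cube at (12.5, 7.5) contributes its full rectangle; After the difference (first − rest): starting from the 28.5×28.5 cube, the 27×11.5 cube at (12.5, 7.5) partially overlaps it — only the 184.00 mm² overlap (of its 310.50 mm²) is removed, clipping the outline — 1 connected region; (whole slice rotated 80° about Z — lengths, areas and connectivity unchanged). The outline is a single polygon with 8 vertices. Extrusion per mm of travel: 0.6 × 0.25 / (π × 0.875²) = 0.062363. Accumulating E over each segment gives final E = 9.1062.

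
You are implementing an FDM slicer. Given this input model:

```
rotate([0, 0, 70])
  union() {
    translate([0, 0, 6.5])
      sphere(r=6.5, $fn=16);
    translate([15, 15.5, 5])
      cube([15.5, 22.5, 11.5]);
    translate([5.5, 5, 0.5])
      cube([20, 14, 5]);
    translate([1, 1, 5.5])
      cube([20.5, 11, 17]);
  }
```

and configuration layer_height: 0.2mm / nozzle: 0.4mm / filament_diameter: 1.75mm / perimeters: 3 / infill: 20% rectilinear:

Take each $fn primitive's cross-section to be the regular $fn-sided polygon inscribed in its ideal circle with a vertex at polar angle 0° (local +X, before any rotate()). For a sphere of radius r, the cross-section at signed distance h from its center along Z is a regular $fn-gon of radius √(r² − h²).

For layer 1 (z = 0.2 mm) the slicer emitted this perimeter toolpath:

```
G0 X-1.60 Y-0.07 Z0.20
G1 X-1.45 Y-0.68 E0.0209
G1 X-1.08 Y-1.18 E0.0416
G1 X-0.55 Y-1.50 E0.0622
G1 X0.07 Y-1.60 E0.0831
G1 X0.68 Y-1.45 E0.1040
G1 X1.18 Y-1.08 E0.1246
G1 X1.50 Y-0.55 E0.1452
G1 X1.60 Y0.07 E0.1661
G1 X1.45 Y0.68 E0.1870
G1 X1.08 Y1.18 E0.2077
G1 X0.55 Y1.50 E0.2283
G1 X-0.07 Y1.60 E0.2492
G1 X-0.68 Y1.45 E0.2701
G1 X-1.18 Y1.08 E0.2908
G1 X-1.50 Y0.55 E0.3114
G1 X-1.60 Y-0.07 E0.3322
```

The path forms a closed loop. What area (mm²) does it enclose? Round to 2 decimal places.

Apply the shoelace formula to the sequence of (X, Y) vertices; enclosed area = 7.84 mm².

7.84 mm²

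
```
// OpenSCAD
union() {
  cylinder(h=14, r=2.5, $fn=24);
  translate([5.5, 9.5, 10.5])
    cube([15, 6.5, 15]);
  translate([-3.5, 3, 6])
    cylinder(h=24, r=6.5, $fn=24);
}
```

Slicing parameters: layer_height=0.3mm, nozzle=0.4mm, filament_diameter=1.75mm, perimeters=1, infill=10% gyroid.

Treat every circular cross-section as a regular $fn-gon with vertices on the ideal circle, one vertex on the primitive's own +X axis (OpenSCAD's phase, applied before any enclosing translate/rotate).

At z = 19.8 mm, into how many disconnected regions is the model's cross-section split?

At z = 19.8 mm: the cylinder does not reach this height (z outside [0, 14]); the cube at (5.5, 9.5) (footprint 15×6.5) is included at this height; the cylinder at (-3.5, 3): section is a regular 24-gon, circumradius r=6.5; Combining (union): the 2 present regions are separate (no shared area or edge), so areas and boundary lengths simply add and each stays a separate island — 2 connected regions. The result has 2 disconnected regions.

2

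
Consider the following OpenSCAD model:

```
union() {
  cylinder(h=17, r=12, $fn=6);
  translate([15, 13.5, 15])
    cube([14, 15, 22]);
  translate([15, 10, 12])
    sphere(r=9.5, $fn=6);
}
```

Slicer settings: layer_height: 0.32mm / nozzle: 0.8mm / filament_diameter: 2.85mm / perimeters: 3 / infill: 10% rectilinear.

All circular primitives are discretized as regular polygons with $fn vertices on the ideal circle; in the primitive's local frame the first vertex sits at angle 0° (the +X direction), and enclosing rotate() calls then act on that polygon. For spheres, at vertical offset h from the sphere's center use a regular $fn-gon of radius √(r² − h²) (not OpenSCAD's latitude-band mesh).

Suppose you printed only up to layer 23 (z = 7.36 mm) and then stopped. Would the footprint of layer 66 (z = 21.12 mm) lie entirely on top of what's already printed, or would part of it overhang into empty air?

Compare the two slices. At z = 7.36: the r=12 cylinder gives a regular 6-gon of circumradius 12 (constant along its height) (area = (6/2)·12.000²·sin(360°/6) = 374.12 mm²); the cube at (15, 13.5) is absent (z outside [15, 37]); the r=9.5 sphere at (15, 10) contributes a regular 6-gon of circumradius √(9.5²−4.64²) = 8.290 (area = (6/2)·8.290²·sin(360°/6) = 178.54 mm²); Combining (union): the 2 present regions are separate (no shared area or edge), so areas and boundary lengths simply add and each stays a separate island — area = 552.66 mm². At z = 21.12: the cylinder is absent (z outside [0, 17]); the cube at (15, 13.5) (footprint 14×15) is included at this height (area 210.00 mm²); the r=9.5 sphere at (15, 10) contributes a regular 6-gon of circumradius √(9.5²−9.12²) = 2.660 (area = (6/2)·2.660²·sin(360°/6) = 18.38 mm²); Merging all regions: the 2 present regions are separate (no shared area or edge), so areas and boundary lengths simply add and each stays a separate island — area = 228.38 mm². Checking containment: at z = 21.12 the cross-section extends beyond the z = 7.36 cross-section by about 190.84 mm².

part overhangs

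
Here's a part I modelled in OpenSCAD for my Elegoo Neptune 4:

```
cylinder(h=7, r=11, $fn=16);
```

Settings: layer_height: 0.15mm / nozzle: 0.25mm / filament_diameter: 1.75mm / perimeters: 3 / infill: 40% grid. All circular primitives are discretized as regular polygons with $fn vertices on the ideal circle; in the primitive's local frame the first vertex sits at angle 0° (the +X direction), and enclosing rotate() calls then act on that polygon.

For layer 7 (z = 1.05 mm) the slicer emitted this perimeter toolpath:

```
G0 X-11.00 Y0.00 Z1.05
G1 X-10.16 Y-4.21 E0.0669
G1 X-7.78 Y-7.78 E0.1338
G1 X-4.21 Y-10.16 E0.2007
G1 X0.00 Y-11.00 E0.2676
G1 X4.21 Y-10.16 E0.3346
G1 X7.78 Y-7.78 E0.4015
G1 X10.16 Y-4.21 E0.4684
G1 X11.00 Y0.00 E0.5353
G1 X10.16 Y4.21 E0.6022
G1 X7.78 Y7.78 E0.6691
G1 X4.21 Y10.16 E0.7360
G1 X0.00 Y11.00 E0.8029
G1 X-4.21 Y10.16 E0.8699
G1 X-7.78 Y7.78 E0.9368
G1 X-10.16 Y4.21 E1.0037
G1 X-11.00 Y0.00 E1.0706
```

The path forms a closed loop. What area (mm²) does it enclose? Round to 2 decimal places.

Apply the shoelace formula to the sequence of (X, Y) vertices; enclosed area = 370.40 mm².

370.40 mm²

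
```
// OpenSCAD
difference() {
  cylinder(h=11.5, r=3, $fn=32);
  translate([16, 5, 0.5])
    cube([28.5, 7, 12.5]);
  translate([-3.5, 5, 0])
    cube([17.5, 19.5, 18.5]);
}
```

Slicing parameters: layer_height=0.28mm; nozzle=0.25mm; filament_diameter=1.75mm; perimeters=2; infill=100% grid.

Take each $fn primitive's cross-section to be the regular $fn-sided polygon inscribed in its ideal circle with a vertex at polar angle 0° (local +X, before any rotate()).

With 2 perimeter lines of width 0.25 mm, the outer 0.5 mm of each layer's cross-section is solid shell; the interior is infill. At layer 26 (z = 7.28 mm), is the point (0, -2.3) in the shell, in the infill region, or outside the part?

infill

At z = 7.28 mm: the r=3 cylinder contributes a regular 32-gon of circumradius 3; the cube at (16, 5) (footprint 28.5×7) is included at this height; the 17.5×19.5 cube at (-3.5, 5) contributes its full rectangle; Taking the first minus the rest: starting from the r=3 cylinder, the 28.5×7 cube at (16, 5) misses the remaining region (no effect); the 17.5×19.5 cube at (-3.5, 5) misses the remaining region (no effect) — 1 connected region. Overall, the cross-section is a single solid region. The nearest boundary edge runs (0.59, -2.94)→(-0.00, -3.00); distance from the point to it = 0.70 mm. The point is inside the cross-section and 0.70 mm from the nearest boundary — more than the 0.5 mm shell width (2 × 0.25), so it's in the infill interior.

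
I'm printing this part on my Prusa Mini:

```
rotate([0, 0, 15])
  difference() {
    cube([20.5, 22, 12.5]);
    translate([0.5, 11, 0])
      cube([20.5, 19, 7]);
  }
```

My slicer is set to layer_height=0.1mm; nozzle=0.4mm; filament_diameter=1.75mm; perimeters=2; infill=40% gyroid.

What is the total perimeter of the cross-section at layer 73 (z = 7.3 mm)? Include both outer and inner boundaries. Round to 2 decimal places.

85.00 mm

At z = 7.3 mm: the cube is present — its section is the full 20.5×22 rectangle (perimeter 85.00 mm); the cube at (0.5, 11) does not reach this height (z outside [0, 7]); Taking the first minus the rest: none of the subtracted shapes is present at this height, so the 20.5×22 cube is unchanged — boundary = 85.00 mm; (rotated 15° about Z; rotation is an isometry so areas/perimeters/island counts are preserved). Overall, the cross-section is a single solid region. Total boundary length (outer) = 85.00 mm.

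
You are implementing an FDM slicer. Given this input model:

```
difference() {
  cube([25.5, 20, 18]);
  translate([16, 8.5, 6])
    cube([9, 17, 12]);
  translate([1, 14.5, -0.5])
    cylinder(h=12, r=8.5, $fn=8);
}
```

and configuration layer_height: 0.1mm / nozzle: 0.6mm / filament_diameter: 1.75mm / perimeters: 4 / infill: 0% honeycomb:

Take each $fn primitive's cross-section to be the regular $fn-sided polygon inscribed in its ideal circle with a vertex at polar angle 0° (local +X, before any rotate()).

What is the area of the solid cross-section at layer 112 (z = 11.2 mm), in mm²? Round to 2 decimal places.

301.13 mm²

At z = 11.2 mm: the cube is present — its section is the full 25.5×20 rectangle (area 510.00 mm²); the 9×17 cube at (16, 8.5) contributes its full rectangle (area 153.00 mm²); the cylinder at (1, 14.5): section is a regular 8-gon, circumradius r=8.5 (area = (8/2)·8.500²·sin(360°/8) = 204.35 mm²); Subtracting the remaining from the first: starting from the 25.5×20 cube (510.00 mm²), the 9×17 cube at (16, 8.5) partially overlaps it — only the 103.50 mm² overlap (of its 153.00 mm²) is removed, clipping the outline; the r=8.5 cylinder at (1, 14.5) partially overlaps it — only the 105.37 mm² overlap (of its 204.35 mm²) is removed, clipping the outline — area = 301.13 mm². Overall, the cross-section is a single solid region. Net area = 301.13 mm².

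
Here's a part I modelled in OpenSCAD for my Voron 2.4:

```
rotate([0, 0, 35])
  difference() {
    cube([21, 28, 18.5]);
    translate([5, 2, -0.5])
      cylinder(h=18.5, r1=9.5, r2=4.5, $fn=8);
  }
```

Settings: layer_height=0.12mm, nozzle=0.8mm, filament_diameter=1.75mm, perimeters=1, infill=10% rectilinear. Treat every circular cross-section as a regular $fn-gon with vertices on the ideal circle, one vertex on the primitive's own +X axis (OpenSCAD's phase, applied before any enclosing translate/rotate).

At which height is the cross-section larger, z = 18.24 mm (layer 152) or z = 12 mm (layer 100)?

Layer 152 (z = 18.24): the 21×28 cube contributes its full rectangle (area 588.00 mm²); the cone at (5, 2) is not intersected at this z (z outside [-0.5, 18]); Taking the first minus the rest: none of the subtracted shapes is present at this height, so the 21×28 cube is unchanged — area = 588.00 mm²; (whole slice rotated 35° about Z — lengths, areas and connectivity unchanged). So its area = 588.00 mm². Layer 100 (z = 12): the 21×28 cube contributes its full rectangle (area 588.00 mm²); the cone at (5, 2) (r1=9.5→r2=4.5) has section circumradius 6.122 here — a regular 8-gon (area = (8/2)·6.122²·sin(360°/8) = 105.99 mm²); After the difference (first − rest): starting from the 21×28 cube (588.00 mm²), the cone at (5, 2) partially overlaps it — only the 72.89 mm² overlap (of its 105.99 mm²) is removed, clipping the outline — area = 515.11 mm²; (rotated 35° about Z; rotation is an isometry so areas/perimeters/island counts are preserved). So its area = 515.11 mm². Layer 152 is larger (588.00 vs 515.11 mm²).

layer 152 (z = 18.24 mm)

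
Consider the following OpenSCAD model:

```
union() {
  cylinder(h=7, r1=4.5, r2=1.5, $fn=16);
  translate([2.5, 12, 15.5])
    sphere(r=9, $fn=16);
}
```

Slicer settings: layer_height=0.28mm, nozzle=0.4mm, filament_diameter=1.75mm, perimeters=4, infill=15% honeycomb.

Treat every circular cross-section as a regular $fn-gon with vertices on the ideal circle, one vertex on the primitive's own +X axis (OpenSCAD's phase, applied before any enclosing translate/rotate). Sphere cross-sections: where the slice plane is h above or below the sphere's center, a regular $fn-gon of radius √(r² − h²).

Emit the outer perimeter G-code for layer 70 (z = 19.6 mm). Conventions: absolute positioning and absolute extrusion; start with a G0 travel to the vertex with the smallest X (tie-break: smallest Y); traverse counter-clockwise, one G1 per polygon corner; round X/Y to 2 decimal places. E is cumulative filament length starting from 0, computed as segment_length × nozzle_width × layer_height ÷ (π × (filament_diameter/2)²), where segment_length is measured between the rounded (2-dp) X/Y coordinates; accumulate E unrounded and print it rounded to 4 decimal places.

At z = 19.6 mm: the cone is not intersected at this z (z outside [0, 7]); the sphere at (2.5, 12): section is a regular 16-gon, circumradius = √(r²−h²) = √(9²−4.1²) = 8.012; Combining (union): only the r=9 sphere at (2.5, 12) is present, so the union is just that shape — 1 connected region. The outline is a single polygon with 16 vertices. Extrusion per mm of travel: 0.4 × 0.28 / (π × 0.875²) = 0.046564. Accumulating E over each segment gives final E = 2.3293.

G0 X-5.51 Y12.00 Z19.60
G1 X-4.90 Y8.93 E0.1457
G1 X-3.17 Y6.33 E0.2912
G1 X-0.57 Y4.60 E0.4366
G1 X2.50 Y3.99 E0.5823
G1 X5.57 Y4.60 E0.7281
G1 X8.17 Y6.33 E0.8735
G1 X9.90 Y8.93 E1.0189
G1 X10.51 Y12.00 E1.1647
G1 X9.90 Y15.07 E1.3104
G1 X8.17 Y17.67 E1.4558
G1 X5.57 Y19.40 E1.6012
G1 X2.50 Y20.01 E1.7470
G1 X-0.57 Y19.40 E1.8927
G1 X-3.17 Y17.67 E2.0382
G1 X-4.90 Y15.07 E2.1836
G1 X-5.51 Y12.00 E2.3293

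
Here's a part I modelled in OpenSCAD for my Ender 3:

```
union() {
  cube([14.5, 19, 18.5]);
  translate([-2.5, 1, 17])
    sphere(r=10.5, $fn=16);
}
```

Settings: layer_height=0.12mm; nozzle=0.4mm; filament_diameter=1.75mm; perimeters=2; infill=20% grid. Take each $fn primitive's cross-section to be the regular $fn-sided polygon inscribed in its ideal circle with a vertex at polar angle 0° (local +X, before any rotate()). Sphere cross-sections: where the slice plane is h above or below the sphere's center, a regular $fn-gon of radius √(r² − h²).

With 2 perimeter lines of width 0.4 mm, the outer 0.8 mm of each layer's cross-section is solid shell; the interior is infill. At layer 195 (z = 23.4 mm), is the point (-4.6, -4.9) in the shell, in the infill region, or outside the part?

infill

At z = 23.4 mm: the cube is not intersected at this z (z outside [0, 18.5]); the r=10.5 sphere at (-2.5, 1) slices to a regular 16-gon of circumradius 8.324 (√(r²−h²) with h=6.4 from center); Merging all regions: only the r=10.5 sphere at (-2.5, 1) is present, so the union is just that shape — 1 connected region. Overall, the cross-section is a single solid region. The nearest boundary edge runs (-5.69, -6.69)→(-2.50, -7.32); distance from the point to it = 1.97 mm. The point is inside the cross-section and 1.97 mm from the nearest boundary — more than the 0.8 mm shell width (2 × 0.4), so it's in the infill interior.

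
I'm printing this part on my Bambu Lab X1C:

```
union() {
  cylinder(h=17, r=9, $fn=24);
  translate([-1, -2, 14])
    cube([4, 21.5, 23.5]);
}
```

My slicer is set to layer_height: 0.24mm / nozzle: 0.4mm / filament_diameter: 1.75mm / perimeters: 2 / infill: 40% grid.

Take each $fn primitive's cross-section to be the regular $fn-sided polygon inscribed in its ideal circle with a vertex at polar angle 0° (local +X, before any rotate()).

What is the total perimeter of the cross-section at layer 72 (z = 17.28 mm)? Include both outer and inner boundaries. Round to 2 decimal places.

51.00 mm

At z = 17.28 mm: the cylinder is absent (z outside [0, 17]); the 4×21.5 cube at (-1, -2) contributes its full rectangle (perimeter 51.00 mm); Merging all regions: only the 4×21.5 cube at (-1, -2) is present, so the union is just that shape — boundary = 51.00 mm. Overall, the cross-section is a single solid region. Total boundary length (outer) = 51.00 mm.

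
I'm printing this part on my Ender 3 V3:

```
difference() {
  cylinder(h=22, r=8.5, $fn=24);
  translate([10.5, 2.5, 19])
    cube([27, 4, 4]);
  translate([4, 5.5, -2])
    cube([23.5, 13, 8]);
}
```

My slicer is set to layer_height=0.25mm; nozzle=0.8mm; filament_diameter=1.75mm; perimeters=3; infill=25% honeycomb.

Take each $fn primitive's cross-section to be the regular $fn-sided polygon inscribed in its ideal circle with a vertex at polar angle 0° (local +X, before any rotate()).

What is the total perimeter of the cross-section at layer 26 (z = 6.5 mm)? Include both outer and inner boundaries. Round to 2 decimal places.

53.25 mm

At z = 6.5 mm: the r=8.5 cylinder contributes a regular 24-gon of circumradius 8.5 (perimeter = 2·24·8.500·sin(180°/24) = 53.25 mm); the cube at (10.5, 2.5) is absent (z outside [19, 23]); the cube at (4, 5.5) is not intersected at this z (z outside [-2, 6]); Subtracting the remaining from the first: none of the subtracted shapes is present at this height, so the r=8.5 cylinder is unchanged — boundary = 53.25 mm. Overall, the cross-section is a single solid region. Total boundary length (outer) = 53.25 mm.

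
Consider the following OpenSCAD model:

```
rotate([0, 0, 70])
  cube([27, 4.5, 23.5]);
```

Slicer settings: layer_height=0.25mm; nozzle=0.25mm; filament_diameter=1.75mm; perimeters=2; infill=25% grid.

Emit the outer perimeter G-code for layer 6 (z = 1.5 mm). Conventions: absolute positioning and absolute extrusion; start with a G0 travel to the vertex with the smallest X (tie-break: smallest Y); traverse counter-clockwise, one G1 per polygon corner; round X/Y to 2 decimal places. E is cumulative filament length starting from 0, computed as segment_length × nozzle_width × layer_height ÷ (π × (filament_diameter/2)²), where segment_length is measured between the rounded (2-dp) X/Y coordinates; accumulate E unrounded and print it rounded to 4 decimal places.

G0 X-4.23 Y1.54 Z1.50
G1 X0.00 Y0.00 E0.1170
G1 X9.23 Y25.37 E0.8185
G1 X5.01 Y26.91 E0.9352
G1 X-4.23 Y1.54 E1.6368

At z = 1.5 mm: the cube is present — its section is the full 27×4.5 rectangle; (rotated 70° about Z; rotation is an isometry so areas/perimeters/island counts are preserved). The outline is a single polygon with 4 vertices. Extrusion per mm of travel: 0.25 × 0.25 / (π × 0.875²) = 0.025984. Accumulating E over each segment gives final E = 1.6368.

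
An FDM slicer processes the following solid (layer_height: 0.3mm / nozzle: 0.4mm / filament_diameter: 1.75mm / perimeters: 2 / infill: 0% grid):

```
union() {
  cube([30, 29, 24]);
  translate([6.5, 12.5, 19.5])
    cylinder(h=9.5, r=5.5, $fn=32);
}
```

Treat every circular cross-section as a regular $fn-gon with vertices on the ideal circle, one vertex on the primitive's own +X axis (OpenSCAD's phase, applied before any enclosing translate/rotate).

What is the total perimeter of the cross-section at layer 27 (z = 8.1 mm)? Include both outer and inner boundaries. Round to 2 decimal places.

118.00 mm

At z = 8.1 mm: the cube is present — its section is the full 30×29 rectangle (perimeter 118.00 mm); the cylinder at (6.5, 12.5) is not intersected at this z (z outside [19.5, 29]); Merging all regions: only the 30×29 cube is present, so the union is just that shape — boundary = 118.00 mm. Overall, the cross-section is a single solid region. Total boundary length (outer) = 118.00 mm.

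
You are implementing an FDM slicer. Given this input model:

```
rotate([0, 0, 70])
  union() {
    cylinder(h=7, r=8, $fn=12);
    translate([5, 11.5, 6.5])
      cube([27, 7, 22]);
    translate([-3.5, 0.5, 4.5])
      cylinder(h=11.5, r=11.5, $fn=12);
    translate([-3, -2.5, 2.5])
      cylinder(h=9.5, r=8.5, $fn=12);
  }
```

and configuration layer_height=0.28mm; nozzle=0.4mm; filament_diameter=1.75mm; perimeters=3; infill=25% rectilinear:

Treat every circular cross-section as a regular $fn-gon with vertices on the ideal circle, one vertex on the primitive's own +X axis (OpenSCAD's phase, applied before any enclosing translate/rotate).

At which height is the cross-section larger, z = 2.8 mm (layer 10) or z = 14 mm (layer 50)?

Layer 10 (z = 2.8): the r=8 cylinder gives a regular 12-gon of circumradius 8 (constant along its height) (area = (12/2)·8.000²·sin(360°/12) = 192.00 mm²); the cube at (5, 11.5) is not intersected at this z (z outside [6.5, 28.5]); the cylinder at (-3.5, 0.5) is absent (z outside [4.5, 16]); the r=8.5 cylinder at (-3, -2.5) contributes a regular 12-gon of circumradius 8.5 (area = (12/2)·8.500²·sin(360°/12) = 216.75 mm²); Merging all regions: the regions partially overlap — summed areas 408.75 mm² minus the doubly-counted overlap 141.52 mm² gives 267.23 mm² — area = 267.23 mm²; (whole slice rotated 70° about Z — lengths, areas and connectivity unchanged). So its area = 267.23 mm². Layer 50 (z = 14): the cylinder is absent (z outside [0, 7]); the cube at (5, 11.5) is present — its section is the full 27×7 rectangle (area 189.00 mm²); the r=11.5 cylinder at (-3.5, 0.5) contributes a regular 12-gon of circumradius 11.5 (area = (12/2)·11.500²·sin(360°/12) = 396.75 mm²); the cylinder at (-3, -2.5) does not reach this height (z outside [2.5, 12]); Taking the union: the 2 present regions are separate (no shared area or edge), so areas and boundary lengths simply add and each stays a separate island — area = 585.75 mm²; (rotated 70° about Z; rotation is an isometry so areas/perimeters/island counts are preserved). So its area = 585.75 mm². Layer 50 is larger (585.75 vs 267.23 mm²).

layer 50 (z = 14 mm)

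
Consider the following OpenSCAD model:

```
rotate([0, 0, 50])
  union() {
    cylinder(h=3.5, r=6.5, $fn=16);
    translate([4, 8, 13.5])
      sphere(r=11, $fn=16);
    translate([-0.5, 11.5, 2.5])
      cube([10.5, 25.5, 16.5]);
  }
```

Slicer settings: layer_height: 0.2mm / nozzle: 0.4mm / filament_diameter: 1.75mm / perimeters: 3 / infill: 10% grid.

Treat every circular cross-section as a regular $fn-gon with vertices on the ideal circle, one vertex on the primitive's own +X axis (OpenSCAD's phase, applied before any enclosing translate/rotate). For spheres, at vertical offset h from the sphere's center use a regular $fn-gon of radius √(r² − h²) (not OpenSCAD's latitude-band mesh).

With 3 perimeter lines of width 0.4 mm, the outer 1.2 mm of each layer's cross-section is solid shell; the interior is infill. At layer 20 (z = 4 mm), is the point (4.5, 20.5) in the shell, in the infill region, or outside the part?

At z = 4 mm: the cylinder does not reach this height (z outside [0, 3.5]); the r=11 sphere at (4, 8) slices to a regular 16-gon of circumradius 5.545 (√(r²−h²) with h=9.5 from center); the cube at (-0.5, 11.5) (footprint 10.5×25.5) is included at this height; Merging all regions: the regions partially overlap (shared area 11.58 mm²), so overlapping operands fuse into one piece — 1 connected region; (whole slice rotated 50° about Z — lengths, areas and connectivity unchanged). Overall, the cross-section is a single solid region. Undo the 50° rotation: the query point maps to (18.596, 9.730) in the un-rotated model frame. The nearest boundary edge runs (10.00, 37.00)→(10.00, 11.50); distance from the point to it = 8.78 mm. The point is not inside any of the regions above, so it lies outside the cross-section (8.78 mm from the nearest boundary).

outside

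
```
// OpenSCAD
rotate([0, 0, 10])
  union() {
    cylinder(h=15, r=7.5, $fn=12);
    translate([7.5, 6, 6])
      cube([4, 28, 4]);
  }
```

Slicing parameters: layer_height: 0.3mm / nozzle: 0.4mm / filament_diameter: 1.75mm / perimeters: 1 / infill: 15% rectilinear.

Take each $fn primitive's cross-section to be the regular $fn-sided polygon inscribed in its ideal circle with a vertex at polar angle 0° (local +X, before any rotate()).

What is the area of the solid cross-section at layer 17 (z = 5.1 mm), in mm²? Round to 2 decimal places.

168.75 mm²

At z = 5.1 mm: the cylinder: section is a regular 12-gon, circumradius r=7.5 (area = (12/2)·7.500²·sin(360°/12) = 168.75 mm²); the cube at (7.5, 6) is not intersected at this z (z outside [6, 10]); Combining (union): only the r=7.5 cylinder is present, so the union is just that shape — area = 168.75 mm²; (whole slice rotated 10° about Z — lengths, areas and connectivity unchanged). Overall, the cross-section is a single solid region. Net area = 168.75 mm².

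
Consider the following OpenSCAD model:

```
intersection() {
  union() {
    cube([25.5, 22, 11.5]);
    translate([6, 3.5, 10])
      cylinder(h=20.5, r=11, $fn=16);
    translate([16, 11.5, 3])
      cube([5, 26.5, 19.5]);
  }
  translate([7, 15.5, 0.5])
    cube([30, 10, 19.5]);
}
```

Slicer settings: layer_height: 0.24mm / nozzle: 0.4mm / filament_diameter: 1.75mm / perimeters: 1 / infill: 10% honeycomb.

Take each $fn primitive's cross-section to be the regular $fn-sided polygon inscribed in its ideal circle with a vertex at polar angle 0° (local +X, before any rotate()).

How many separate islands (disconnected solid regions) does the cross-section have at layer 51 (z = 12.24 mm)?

At z = 12.24 mm: the cube is absent (z outside [0, 11.5]); the r=11 cylinder at (6, 3.5) gives a regular 16-gon of circumradius 11 (constant along its height); the cube at (16, 11.5) (footprint 5×26.5) is included at this height; Combining (union): the 2 present regions are separate (no shared area or edge), so areas and boundary lengths simply add and each stays a separate island — 2 connected regions; the cube at (7, 15.5) (footprint 30×10) is included at this height; Taking the intersection: the 30×10 cube at (7, 15.5) partially overlaps the result so far; clipping to the common part keeps 50.00 mm² — 1 connected region. Overall, the cross-section is a single solid region. Island count = 1.

1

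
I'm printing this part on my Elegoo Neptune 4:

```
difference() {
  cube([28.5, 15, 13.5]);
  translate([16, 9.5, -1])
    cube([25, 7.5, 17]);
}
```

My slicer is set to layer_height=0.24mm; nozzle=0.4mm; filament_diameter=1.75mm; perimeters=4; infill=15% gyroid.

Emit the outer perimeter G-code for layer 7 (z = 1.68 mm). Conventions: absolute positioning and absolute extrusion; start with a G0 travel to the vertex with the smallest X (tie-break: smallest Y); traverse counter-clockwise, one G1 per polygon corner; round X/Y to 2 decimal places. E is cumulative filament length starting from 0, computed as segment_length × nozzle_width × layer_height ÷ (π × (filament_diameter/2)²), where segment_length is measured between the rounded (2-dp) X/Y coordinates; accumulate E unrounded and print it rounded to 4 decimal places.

G0 X0.00 Y0.00 Z1.68
G1 X28.50 Y0.00 E1.1375
G1 X28.50 Y9.50 E1.5167
G1 X16.00 Y9.50 E2.0156
G1 X16.00 Y15.00 E2.2351
G1 X0.00 Y15.00 E2.8737
G1 X0.00 Y0.00 E3.4724

At z = 1.68 mm: the 28.5×15 cube contributes its full rectangle; the cube at (16, 9.5) is present — its section is the full 25×7.5 rectangle; After the difference (first − rest): starting from the 28.5×15 cube, the 25×7.5 cube at (16, 9.5) partially overlaps it — only the 68.75 mm² overlap (of its 187.50 mm²) is removed, clipping the outline — 1 connected region. The outline is a single polygon with 6 vertices. Extrusion per mm of travel: 0.4 × 0.24 / (π × 0.875²) = 0.039912. Accumulating E over each segment gives final E = 3.4724.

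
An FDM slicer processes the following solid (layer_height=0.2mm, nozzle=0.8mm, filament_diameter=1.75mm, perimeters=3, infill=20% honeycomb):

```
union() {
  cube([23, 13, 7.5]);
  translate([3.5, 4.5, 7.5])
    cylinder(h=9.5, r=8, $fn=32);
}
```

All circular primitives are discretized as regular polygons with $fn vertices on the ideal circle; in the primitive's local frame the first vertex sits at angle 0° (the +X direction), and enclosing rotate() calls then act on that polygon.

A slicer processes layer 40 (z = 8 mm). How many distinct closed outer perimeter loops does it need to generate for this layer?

At z = 8 mm: the cube does not reach this height (z outside [0, 7.5]); the r=8 cylinder at (3.5, 4.5) gives a regular 32-gon of circumradius 8 (constant along its height); Taking the union: only the r=8 cylinder at (3.5, 4.5) is present, so the union is just that shape — 1 connected region. The result has 1 disconnected region.

1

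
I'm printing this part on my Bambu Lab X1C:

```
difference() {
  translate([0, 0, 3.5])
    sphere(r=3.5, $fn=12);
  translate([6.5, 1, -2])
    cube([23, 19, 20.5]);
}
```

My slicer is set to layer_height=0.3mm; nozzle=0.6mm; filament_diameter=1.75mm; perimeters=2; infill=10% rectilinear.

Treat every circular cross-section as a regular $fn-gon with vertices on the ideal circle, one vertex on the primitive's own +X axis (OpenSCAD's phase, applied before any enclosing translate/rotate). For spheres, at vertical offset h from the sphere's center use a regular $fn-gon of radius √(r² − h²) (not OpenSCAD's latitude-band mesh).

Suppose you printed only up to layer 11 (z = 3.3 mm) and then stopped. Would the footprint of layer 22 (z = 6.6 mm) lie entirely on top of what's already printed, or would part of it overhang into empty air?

entirely on top

Compare the two slices. At z = 3.3: the sphere: section is a regular 12-gon, circumradius = √(r²−h²) = √(3.5²−0.2²) = 3.494 (area = (12/2)·3.494²·sin(360°/12) = 36.63 mm²); the 23×19 cube at (6.5, 1) contributes its full rectangle (area 437.00 mm²); Subtracting the remaining from the first: starting from the r=3.5 sphere (36.63 mm²), the 23×19 cube at (6.5, 1) misses the remaining region (no effect) — area = 36.63 mm². At z = 6.6: the r=3.5 sphere slices to a regular 12-gon of circumradius 1.625 (√(r²−h²) with h=3.1 from center) (area = (12/2)·1.625²·sin(360°/12) = 7.92 mm²); the 23×19 cube at (6.5, 1) contributes its full rectangle (area 437.00 mm²); Subtracting the remaining from the first: starting from the r=3.5 sphere (7.92 mm²), the 23×19 cube at (6.5, 1) misses the remaining region (no effect) — area = 7.92 mm². Checking containment: the cross-section at z = 6.6 is a subset of the cross-section at z = 3.3.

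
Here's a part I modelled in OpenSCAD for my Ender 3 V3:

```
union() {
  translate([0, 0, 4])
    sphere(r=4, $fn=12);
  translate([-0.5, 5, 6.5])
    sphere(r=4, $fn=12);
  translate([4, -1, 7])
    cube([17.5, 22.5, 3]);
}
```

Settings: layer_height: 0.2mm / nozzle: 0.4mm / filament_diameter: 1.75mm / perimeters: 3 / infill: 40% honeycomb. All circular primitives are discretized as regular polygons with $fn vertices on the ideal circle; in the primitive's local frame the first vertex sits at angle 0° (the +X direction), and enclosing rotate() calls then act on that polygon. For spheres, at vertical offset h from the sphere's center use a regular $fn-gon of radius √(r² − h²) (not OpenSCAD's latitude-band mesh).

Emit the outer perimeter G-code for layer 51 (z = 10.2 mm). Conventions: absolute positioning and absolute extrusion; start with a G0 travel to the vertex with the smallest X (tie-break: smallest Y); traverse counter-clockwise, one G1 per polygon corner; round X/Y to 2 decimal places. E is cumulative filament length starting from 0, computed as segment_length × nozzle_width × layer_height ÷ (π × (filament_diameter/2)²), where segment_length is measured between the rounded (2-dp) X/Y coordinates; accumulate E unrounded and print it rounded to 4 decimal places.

At z = 10.2 mm: the sphere does not reach this height (|z−center|=6.200 > r=4); the r=4 sphere at (-0.5, 5) contributes a regular 12-gon of circumradius √(4²−3.7²) = 1.520; the cube at (4, -1) is absent (z outside [7, 10]); Merging all regions: only the r=4 sphere at (-0.5, 5) is present, so the union is just that shape — 1 connected region. The outline is a single polygon with 12 vertices. Extrusion per mm of travel: 0.4 × 0.2 / (π × 0.875²) = 0.033260. Accumulating E over each segment gives final E = 0.3145.

G0 X-2.02 Y5.00 Z10.20
G1 X-1.82 Y4.24 E0.0261
G1 X-1.26 Y3.68 E0.0525
G1 X-0.50 Y3.48 E0.0786
G1 X0.26 Y3.68 E0.1048
G1 X0.82 Y4.24 E0.1311
G1 X1.02 Y5.00 E0.1572
G1 X0.82 Y5.76 E0.1834
G1 X0.26 Y6.32 E0.2097
G1 X-0.50 Y6.52 E0.2359
G1 X-1.26 Y6.32 E0.2620
G1 X-1.82 Y5.76 E0.2883
G1 X-2.02 Y5.00 E0.3145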